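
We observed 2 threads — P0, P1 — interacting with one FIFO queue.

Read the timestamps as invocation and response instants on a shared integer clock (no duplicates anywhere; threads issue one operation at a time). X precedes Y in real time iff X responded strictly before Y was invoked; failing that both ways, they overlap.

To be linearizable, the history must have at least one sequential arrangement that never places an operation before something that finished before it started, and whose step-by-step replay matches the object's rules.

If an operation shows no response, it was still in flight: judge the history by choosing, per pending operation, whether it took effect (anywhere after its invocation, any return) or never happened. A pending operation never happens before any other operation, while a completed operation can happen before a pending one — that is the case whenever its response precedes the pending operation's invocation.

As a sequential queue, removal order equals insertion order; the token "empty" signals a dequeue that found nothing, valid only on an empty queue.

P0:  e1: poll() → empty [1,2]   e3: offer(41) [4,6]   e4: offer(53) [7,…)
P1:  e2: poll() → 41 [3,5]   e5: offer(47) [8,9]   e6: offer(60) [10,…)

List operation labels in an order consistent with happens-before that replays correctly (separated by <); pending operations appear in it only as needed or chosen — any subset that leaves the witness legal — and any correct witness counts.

step 1: e1 poll() → empty — queue <>
step 2: e3 offer(41) — queue <41>
step 3: e2 poll() → 41 — queue <>
step 4: e4 offer(53) (pending, included) — queue <53>
step 5: e5 offer(47) — queue <53,47>

e1 < e3 < e2 < e4 < e5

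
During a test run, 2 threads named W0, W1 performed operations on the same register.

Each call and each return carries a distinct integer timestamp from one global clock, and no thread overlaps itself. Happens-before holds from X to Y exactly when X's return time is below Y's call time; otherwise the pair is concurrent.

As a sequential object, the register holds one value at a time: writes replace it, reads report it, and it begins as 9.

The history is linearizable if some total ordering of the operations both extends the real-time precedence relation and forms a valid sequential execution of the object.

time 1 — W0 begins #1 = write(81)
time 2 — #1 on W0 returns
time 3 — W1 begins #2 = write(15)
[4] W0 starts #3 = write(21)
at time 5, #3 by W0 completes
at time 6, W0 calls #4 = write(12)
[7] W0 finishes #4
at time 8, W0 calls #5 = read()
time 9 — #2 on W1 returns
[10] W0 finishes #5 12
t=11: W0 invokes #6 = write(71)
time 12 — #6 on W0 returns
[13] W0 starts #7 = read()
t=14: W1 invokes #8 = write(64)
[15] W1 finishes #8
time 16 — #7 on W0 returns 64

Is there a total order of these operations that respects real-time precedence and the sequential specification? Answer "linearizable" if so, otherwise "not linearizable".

linearizable

a witness: #1, #2, #3, #4, #5, #6, #8, #7
step 1: #1 write(81) — value 81
step 2: #2 write(15) — value 15
step 3: #3 write(21) — value 21
step 4: #4 write(12) — value 12
step 5: #5 read() → 12 — value 12
step 6: #6 write(71) — value 71
step 7: #8 write(64) — value 64
step 8: #7 read() → 64 — value 64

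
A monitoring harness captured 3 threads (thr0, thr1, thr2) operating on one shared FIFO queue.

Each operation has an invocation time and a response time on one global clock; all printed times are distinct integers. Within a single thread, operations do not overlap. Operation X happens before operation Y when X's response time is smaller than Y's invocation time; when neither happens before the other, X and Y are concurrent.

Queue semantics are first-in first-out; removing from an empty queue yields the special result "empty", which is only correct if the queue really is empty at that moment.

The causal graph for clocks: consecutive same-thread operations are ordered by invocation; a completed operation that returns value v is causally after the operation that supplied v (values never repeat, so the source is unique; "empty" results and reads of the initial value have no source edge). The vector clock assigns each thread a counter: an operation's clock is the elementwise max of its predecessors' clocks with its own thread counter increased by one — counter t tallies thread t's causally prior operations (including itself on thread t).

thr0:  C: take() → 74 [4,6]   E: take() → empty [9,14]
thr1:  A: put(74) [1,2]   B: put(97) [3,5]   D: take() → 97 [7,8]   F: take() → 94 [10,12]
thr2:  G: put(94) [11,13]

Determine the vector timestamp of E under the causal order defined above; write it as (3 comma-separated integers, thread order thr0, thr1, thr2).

(2, 1, 0)

G, invoked 11, has no incoming edges; only thr2's bump applies → (0, 0, 1)
A, invoked 1, has no incoming edges; only thr1's bump applies → (0, 1, 0)
VC(B, invoked at 3): max of VC(A)=(0, 1, 0), then +1 on thread thr1 → (0, 2, 0)
VC(C, invoked at 4): max of VC(A)=(0, 1, 0), then +1 on thread thr0 → (1, 1, 0)
VC(D, invoked at 7): max of VC(B)=(0, 2, 0), then +1 on thread thr1 → (0, 3, 0)
VC(E, invoked at 9): max of VC(C)=(1, 1, 0), then +1 on thread thr0 → (2, 1, 0)
VC(F, invoked at 10): max of VC(D)=(0, 3, 0), VC(G)=(0, 0, 1), then +1 on thread thr1 → (0, 4, 1)
target: VC(E) = (2, 1, 0)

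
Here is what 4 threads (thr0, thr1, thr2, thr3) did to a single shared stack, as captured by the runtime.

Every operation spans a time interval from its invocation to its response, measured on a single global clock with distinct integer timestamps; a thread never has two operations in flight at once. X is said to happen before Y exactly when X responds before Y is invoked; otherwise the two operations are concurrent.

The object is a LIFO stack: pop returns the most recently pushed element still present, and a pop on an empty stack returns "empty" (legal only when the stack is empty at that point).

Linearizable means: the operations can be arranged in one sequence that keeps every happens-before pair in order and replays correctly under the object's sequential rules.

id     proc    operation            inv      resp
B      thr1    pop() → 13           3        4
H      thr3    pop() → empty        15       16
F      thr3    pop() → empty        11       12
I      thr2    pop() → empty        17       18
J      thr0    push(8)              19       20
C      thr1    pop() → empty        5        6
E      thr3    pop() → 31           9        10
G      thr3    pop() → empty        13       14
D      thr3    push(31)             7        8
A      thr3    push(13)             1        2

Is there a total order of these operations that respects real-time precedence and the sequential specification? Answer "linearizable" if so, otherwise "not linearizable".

one valid linearization: A, B, C, D, E, F, G, H, I, J
step 1: A push(13) — stack <13>
step 2: B pop() → 13 — stack <>
step 3: C pop() → empty — stack <>
step 4: D push(31) — stack <31>
step 5: E pop() → 31 — stack <>
step 6: F pop() → empty — stack <>
step 7: G pop() → empty — stack <>
step 8: H pop() → empty — stack <>
step 9: I pop() → empty — stack <>
step 10: J push(8) — stack <8>

linearizable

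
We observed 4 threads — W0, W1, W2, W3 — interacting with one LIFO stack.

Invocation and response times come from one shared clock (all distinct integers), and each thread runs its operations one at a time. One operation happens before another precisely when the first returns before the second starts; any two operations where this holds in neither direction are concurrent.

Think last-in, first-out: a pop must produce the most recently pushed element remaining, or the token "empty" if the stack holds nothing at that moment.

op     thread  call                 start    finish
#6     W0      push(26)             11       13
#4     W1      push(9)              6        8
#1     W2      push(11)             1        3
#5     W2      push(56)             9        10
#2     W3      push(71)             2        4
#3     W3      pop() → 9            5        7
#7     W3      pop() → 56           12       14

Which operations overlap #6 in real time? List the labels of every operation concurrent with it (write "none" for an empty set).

#7

#6 spans [11,13]; an op avoiding the whole window 11..13 is ordered, any other is concurrent
#1 [1,3]: before
#2 [2,4]: before
#3 [5,7]: before
#4 [6,8]: before
#5 [9,10]: before
#7 [12,14]: concurrent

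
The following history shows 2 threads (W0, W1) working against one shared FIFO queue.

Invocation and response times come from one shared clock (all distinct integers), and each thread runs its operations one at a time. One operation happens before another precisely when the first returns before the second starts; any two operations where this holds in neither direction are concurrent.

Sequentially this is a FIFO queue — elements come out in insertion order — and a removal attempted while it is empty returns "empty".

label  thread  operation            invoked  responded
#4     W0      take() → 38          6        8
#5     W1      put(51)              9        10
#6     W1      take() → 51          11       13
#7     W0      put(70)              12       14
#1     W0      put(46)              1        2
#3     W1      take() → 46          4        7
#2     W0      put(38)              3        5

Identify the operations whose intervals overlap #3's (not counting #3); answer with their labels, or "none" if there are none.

#2, #4

#3 spans [4,7]; an op avoiding the whole window 4..7 is ordered, any other is concurrent
#1 [1,2]: before
#2 [3,5]: concurrent
#4 [6,8]: concurrent
#5 [9,10]: after
#6 [11,13]: after
#7 [12,14]: after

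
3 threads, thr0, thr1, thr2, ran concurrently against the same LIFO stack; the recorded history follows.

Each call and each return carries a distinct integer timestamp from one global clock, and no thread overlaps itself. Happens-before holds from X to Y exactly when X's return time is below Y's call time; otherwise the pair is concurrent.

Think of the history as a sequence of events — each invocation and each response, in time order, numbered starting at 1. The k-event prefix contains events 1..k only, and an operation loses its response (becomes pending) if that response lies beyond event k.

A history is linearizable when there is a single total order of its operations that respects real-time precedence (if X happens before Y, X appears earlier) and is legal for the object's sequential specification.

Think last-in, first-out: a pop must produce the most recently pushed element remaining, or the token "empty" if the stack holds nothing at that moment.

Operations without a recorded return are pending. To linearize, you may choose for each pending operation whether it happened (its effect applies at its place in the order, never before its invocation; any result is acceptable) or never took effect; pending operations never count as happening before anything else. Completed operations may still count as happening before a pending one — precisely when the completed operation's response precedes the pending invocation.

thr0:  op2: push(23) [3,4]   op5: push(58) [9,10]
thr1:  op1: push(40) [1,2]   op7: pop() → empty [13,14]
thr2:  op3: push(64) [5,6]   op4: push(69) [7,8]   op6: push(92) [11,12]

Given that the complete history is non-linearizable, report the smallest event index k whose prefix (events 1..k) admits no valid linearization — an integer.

events 1..13 are still linearizable — one witness is op1, op2, op3, op4, op5, op6:
step 1: op1 push(40) — stack <40>
step 2: op2 push(23) — stack <40,23>
step 3: op3 push(64) — stack <40,23,64>
step 4: op4 push(69) — stack <40,23,64,69>
step 5: op5 push(58) — stack <40,23,64,69,58>
step 6: op6 push(92) — stack <40,23,64,69,58,92>
adding event 14 (op7 responds at 14) leaves no legal real-time order
for example op1, op2, op3, op4, op5, op6, op7 fails at step 7: op7 pop() → empty is not legal there

14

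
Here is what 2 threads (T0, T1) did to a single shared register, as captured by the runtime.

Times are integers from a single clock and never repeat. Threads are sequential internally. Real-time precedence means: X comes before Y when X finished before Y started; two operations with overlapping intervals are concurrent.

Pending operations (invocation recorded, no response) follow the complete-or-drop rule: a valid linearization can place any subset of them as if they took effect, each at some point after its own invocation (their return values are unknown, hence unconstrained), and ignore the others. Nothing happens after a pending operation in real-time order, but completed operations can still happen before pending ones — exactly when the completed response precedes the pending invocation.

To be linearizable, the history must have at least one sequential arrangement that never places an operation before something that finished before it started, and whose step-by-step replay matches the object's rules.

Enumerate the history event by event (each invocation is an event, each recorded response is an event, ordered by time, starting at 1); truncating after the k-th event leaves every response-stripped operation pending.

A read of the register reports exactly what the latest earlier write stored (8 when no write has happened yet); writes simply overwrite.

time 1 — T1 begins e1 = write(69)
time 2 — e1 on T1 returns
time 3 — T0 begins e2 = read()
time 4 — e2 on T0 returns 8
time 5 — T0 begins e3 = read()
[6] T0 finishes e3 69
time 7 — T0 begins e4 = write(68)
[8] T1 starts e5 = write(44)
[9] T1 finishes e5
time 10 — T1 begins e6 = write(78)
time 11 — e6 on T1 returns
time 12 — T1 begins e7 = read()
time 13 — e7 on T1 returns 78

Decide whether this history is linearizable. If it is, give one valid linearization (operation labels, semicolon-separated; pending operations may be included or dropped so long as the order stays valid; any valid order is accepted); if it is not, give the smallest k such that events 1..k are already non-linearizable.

through event 3 a valid linearization exists; event 4 (e2 responding at time 4) ends that
one real-time candidate order over the 2 completed operations — the register replay rejects it
take e1, e2: step 2 already fails, because e2 read() → 8 cannot occur there

not linearizable — minimal violating prefix: 4 events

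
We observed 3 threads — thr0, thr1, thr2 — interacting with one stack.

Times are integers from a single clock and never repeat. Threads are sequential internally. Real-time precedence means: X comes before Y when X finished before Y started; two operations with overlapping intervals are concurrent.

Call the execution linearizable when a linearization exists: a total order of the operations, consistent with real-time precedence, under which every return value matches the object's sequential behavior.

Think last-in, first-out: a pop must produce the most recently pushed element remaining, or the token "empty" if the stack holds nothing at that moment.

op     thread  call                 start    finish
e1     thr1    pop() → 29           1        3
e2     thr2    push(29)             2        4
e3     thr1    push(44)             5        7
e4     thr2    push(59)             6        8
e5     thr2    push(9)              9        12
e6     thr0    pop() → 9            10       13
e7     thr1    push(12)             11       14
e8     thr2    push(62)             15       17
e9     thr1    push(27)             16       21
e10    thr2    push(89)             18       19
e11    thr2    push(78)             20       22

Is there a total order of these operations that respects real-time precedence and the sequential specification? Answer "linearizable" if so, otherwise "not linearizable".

linearizable

a witness: e2, e1, e3, e4, e5, e6, e7, e8, e9, e10, e11
step 1: e2 push(29) — stack <29>
step 2: e1 pop() → 29 — stack <>
step 3: e3 push(44) — stack <44>
step 4: e4 push(59) — stack <44,59>
step 5: e5 push(9) — stack <44,59,9>
step 6: e6 pop() → 9 — stack <44,59>
step 7: e7 push(12) — stack <44,59,12>
step 8: e8 push(62) — stack <44,59,12,62>
step 9: e9 push(27) — stack <44,59,12,62,27>
step 10: e10 push(89) — stack <44,59,12,62,27,89>
step 11: e11 push(78) — stack <44,59,12,62,27,89,78>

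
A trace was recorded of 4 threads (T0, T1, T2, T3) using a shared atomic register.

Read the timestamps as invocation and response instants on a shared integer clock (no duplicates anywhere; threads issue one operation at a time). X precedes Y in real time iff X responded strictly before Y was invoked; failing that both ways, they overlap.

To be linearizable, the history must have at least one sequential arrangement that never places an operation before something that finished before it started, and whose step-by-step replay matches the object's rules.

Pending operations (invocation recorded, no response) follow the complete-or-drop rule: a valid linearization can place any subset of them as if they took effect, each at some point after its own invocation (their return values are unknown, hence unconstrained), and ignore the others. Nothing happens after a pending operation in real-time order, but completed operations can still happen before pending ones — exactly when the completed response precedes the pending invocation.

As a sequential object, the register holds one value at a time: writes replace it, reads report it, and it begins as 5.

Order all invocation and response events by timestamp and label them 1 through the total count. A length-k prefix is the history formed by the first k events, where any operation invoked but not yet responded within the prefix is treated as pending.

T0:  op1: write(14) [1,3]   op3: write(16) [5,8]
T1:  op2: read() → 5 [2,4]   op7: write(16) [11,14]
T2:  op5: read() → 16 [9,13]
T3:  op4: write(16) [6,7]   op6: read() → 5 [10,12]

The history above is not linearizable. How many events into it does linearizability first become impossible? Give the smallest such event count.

one valid order for events 1..11 is op2, op1, op3, op4:
1. op2 read() → 5, leaving value 5
2. op1 write(14), leaving value 14
3. op3 write(16), leaving value 16
4. op4 write(16), leaving value 16
at event 12 (op6's time-12 response) nothing linearizes any more
completion choices over the 2 pending operations (op5, op7) were checked; none helps
e.g. op1, op2, op3, op4, op6 (pending dropped): illegal at step 2, since op2 read() → 5 cannot apply there
e.g. op1, op2, op4, op3, op6 (pending dropped): illegal at step 2, since op2 read() → 5 cannot apply there

12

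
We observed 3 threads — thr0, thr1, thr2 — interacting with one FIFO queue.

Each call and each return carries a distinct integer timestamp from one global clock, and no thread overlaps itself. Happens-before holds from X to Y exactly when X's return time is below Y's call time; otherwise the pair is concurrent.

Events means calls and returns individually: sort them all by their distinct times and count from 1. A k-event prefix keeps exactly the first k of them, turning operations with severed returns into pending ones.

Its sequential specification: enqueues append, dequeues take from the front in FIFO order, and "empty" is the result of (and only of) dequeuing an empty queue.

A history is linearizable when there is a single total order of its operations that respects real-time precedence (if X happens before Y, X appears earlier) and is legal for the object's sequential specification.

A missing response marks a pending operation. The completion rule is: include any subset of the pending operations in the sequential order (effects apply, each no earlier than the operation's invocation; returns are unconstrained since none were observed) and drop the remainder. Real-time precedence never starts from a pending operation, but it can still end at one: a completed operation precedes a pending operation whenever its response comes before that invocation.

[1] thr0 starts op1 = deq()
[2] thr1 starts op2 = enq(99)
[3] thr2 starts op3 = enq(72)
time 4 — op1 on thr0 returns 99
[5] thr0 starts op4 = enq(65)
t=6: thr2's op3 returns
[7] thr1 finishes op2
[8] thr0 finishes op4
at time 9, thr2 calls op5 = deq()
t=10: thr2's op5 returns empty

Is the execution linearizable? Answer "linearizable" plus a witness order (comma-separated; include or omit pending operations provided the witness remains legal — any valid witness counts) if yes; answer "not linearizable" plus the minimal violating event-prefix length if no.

already the first 10 events (up to op5's response at time 10) admit no linearization; the first 9 still do
no legal order exists: 12 real-time-consistent candidates over 5 completed FIFO queue operations, all rejected
e.g. op1, op2, op3, op4, op5: illegal at step 1, since op1 deq() → 99 cannot apply there
e.g. op1, op2, op4, op3, op5: illegal at step 1, since op1 deq() → 99 cannot apply there

not linearizable — minimal violating prefix: 10 events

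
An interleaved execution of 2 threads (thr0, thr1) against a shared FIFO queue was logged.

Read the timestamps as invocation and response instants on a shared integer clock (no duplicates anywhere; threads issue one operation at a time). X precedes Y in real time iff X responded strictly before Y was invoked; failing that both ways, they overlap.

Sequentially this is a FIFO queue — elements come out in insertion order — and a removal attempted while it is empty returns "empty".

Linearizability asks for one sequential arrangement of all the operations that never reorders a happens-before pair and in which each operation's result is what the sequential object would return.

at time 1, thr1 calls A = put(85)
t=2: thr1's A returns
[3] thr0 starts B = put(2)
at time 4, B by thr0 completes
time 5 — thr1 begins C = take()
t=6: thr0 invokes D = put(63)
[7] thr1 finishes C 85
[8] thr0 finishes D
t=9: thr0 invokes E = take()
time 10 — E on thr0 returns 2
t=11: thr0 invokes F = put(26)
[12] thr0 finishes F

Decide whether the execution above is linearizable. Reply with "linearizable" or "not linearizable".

linearizable

one valid linearization: A, B, C, D, E, F
step 1: A put(85) — queue <85>
step 2: B put(2) — queue <85,2>
step 3: C take() → 85 — queue <2>
step 4: D put(63) — queue <2,63>
step 5: E take() → 2 — queue <63>
step 6: F put(26) — queue <63,26>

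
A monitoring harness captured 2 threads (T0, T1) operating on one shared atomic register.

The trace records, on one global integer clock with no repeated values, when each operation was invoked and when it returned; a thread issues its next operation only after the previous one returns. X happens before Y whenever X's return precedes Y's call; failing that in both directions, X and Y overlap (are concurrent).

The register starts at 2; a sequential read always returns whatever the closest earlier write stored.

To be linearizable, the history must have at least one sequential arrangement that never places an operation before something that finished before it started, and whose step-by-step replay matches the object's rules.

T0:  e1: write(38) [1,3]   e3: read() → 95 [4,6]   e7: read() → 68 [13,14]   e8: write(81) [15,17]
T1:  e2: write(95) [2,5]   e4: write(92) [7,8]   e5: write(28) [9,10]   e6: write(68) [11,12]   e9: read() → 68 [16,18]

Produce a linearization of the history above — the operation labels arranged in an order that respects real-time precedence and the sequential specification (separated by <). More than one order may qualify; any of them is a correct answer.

e1 < e2 < e3 < e4 < e5 < e6 < e7 < e9 < e8

after step 1 (e1 write(38)): value 38
after step 2 (e2 write(95)): value 95
after step 3 (e3 read() → 95): value 95
after step 4 (e4 write(92)): value 92
after step 5 (e5 write(28)): value 28
after step 6 (e6 write(68)): value 68
after step 7 (e7 read() → 68): value 68
after step 8 (e9 read() → 68): value 68
after step 9 (e8 write(81)): value 81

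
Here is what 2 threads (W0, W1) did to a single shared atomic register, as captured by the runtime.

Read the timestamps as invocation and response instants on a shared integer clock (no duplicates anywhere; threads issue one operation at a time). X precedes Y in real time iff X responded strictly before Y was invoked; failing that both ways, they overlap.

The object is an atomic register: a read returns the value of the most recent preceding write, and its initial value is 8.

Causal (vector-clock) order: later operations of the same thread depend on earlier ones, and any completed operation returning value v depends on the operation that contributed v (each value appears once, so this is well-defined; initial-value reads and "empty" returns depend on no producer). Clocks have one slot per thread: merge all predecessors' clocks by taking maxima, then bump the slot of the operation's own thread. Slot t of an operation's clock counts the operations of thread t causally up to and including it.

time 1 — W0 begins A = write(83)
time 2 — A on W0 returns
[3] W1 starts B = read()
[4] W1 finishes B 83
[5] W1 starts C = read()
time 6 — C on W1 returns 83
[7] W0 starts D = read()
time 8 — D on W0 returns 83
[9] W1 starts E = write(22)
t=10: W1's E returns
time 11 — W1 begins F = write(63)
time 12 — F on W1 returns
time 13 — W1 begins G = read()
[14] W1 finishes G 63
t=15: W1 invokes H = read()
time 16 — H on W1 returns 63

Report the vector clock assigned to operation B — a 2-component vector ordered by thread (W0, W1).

A, invoked 1, has no incoming edges; only W0's bump applies → (1, 0)
B (invocation 3): componentwise max over VC(A)=(1, 0), +1 at W1, giving (1, 1)
D (invocation 7): componentwise max over VC(A)=(1, 0), +1 at W0, giving (2, 0)
C (invocation 5): componentwise max over VC(A)=(1, 0), VC(B)=(1, 1), +1 at W1, giving (1, 2)
E (invocation 9): componentwise max over VC(C)=(1, 2), +1 at W1, giving (1, 3)
F (invocation 11): componentwise max over VC(E)=(1, 3), +1 at W1, giving (1, 4)
G (invocation 13): componentwise max over VC(F)=(1, 4), +1 at W1, giving (1, 5)
H (invocation 15): componentwise max over VC(F)=(1, 4), VC(G)=(1, 5), +1 at W1, giving (1, 6)
target: VC(B) = (1, 1)

(1, 1)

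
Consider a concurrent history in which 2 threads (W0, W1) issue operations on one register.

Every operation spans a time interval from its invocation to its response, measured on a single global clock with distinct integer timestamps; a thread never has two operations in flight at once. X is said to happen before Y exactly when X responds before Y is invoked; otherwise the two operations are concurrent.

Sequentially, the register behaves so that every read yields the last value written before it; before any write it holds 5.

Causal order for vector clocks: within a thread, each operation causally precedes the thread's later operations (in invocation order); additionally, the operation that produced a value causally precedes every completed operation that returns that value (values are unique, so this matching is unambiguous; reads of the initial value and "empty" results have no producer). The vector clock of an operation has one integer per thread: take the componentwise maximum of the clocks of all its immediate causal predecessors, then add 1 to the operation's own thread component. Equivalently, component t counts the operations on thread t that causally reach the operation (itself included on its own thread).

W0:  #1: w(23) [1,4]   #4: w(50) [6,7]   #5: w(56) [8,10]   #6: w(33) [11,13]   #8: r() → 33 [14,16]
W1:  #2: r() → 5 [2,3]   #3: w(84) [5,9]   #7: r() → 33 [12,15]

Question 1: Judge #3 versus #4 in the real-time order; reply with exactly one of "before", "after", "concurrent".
concurrent

#3 spans [5,9], #4 spans [6,7]
the intervals overlap in both directions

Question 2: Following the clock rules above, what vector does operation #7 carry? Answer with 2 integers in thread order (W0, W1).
(4, 3)

#2 (invocation 2): nothing precedes it; W1's component alone gives (0, 1)
#1 (invocation 1): nothing precedes it; W0's component alone gives (1, 0)
merge at #3 (invoked 5): VC(#2)=(0, 1), own-thread bump on W1 → (0, 2)
merge at #4 (invoked 6): VC(#1)=(1, 0), own-thread bump on W0 → (2, 0)
merge at #5 (invoked 8): VC(#4)=(2, 0), own-thread bump on W0 → (3, 0)
merge at #6 (invoked 11): VC(#5)=(3, 0), own-thread bump on W0 → (4, 0)
merge at #8 (invoked 14): VC(#6)=(4, 0), own-thread bump on W0 → (5, 0)
merge at #7 (invoked 12): VC(#3)=(0, 2), VC(#6)=(4, 0), own-thread bump on W1 → (4, 3)
target: VC(#7) = (4, 3)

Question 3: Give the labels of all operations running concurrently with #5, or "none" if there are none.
#3

overlap test against #5 [8,10]: concurrent iff the interval meets 8..10
#1 [1,4]: before
#2 [2,3]: before
#3 [5,9]: concurrent
#4 [6,7]: before
#6 [11,13]: after
#7 [12,15]: after
#8 [14,16]: after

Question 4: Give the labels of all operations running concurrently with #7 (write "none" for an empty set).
#6, #8

#7 runs from 12 to 15; window-overlapping ops are concurrent
#1 [1,4]: before
#2 [2,3]: before
#3 [5,9]: before
#4 [6,7]: before
#5 [8,10]: before
#6 [11,13]: concurrent
#8 [14,16]: concurrent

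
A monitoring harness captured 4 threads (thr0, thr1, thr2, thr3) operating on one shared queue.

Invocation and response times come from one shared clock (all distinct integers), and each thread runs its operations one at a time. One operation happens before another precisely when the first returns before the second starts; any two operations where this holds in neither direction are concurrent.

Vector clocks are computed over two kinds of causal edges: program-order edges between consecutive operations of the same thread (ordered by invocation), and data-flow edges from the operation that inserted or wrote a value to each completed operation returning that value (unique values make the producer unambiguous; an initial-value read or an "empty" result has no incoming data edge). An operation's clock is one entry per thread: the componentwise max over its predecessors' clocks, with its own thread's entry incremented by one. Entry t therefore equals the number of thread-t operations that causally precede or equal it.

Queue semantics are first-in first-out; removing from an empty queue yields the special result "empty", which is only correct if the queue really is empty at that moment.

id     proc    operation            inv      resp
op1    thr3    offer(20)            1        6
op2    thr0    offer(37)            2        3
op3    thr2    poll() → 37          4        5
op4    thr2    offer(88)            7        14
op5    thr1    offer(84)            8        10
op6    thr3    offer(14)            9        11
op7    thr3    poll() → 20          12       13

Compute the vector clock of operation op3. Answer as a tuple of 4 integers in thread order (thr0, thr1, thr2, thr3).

op1 (invocation 1): nothing precedes it; thr3's component alone gives (0, 0, 0, 1)
op5 (invocation 8): nothing precedes it; thr1's component alone gives (0, 1, 0, 0)
op2 (invocation 2): nothing precedes it; thr0's component alone gives (1, 0, 0, 0)
VC(op6, invoked at 9): max of VC(op1)=(0, 0, 0, 1), then +1 on thread thr3 → (0, 0, 0, 2)
VC(op3, invoked at 4): max of VC(op2)=(1, 0, 0, 0), then +1 on thread thr2 → (1, 0, 1, 0)
VC(op7, invoked at 12): max of VC(op1)=(0, 0, 0, 1), VC(op6)=(0, 0, 0, 2), then +1 on thread thr3 → (0, 0, 0, 3)
VC(op4, invoked at 7): max of VC(op3)=(1, 0, 1, 0), then +1 on thread thr2 → (1, 0, 2, 0)
target: VC(op3) = (1, 0, 1, 0)

(1, 0, 1, 0)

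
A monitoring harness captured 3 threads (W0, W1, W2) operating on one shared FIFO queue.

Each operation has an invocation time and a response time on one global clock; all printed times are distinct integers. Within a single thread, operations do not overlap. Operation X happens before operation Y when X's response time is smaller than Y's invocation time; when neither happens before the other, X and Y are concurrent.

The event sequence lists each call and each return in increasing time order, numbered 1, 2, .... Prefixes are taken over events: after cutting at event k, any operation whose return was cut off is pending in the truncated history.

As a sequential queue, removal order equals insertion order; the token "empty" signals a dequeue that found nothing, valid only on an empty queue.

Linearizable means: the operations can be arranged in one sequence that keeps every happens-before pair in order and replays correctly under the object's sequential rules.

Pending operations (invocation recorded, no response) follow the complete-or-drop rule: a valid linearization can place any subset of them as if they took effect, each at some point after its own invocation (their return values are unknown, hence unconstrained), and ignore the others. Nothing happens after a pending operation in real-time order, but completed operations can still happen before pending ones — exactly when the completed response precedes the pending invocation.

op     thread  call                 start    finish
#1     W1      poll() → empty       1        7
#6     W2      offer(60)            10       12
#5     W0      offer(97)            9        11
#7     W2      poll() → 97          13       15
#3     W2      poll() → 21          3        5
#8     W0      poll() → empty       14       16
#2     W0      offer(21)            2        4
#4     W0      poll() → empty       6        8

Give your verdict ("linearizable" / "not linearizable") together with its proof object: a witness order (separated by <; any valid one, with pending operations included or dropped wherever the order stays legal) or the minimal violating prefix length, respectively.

prefix check: 1..15 passes, 1..16 fails once #8's time-16 response joins
no legal order exists: 32 real-time-consistent candidates over 8 completed FIFO queue operations, all rejected
take #1, #2, #3, #4, #5, #6, #7, #8: step 8 already fails, because #8 poll() → empty cannot occur there
take #1, #2, #3, #4, #5, #6, #8, #7: step 7 already fails, because #8 poll() → empty cannot occur there

not linearizable — minimal violating prefix: 16 events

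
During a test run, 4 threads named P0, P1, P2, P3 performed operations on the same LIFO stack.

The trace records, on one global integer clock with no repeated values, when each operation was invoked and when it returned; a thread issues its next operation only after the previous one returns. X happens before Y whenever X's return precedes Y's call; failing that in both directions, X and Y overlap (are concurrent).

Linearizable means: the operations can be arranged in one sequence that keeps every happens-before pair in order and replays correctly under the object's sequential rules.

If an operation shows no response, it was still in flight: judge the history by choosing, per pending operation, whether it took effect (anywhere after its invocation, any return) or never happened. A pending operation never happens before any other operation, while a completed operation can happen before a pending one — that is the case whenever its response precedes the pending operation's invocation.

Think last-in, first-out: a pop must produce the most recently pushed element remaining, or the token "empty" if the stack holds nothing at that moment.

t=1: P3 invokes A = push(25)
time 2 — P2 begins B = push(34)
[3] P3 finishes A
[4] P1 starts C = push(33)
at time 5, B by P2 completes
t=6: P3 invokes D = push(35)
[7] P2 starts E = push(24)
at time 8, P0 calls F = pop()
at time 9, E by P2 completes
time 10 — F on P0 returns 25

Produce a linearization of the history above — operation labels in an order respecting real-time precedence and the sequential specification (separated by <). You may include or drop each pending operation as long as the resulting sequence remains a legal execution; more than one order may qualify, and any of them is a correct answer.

after step 1 (B push(34)): stack <34>
after step 2 (A push(25)): stack <34,25>
after step 3 (F pop() → 25): stack <34>
after step 4 (C push(33) (pending, included)): stack <34,33>
after step 5 (D push(35) (pending, included)): stack <34,33,35>
after step 6 (E push(24)): stack <34,33,35,24>

B < A < F < C < D < E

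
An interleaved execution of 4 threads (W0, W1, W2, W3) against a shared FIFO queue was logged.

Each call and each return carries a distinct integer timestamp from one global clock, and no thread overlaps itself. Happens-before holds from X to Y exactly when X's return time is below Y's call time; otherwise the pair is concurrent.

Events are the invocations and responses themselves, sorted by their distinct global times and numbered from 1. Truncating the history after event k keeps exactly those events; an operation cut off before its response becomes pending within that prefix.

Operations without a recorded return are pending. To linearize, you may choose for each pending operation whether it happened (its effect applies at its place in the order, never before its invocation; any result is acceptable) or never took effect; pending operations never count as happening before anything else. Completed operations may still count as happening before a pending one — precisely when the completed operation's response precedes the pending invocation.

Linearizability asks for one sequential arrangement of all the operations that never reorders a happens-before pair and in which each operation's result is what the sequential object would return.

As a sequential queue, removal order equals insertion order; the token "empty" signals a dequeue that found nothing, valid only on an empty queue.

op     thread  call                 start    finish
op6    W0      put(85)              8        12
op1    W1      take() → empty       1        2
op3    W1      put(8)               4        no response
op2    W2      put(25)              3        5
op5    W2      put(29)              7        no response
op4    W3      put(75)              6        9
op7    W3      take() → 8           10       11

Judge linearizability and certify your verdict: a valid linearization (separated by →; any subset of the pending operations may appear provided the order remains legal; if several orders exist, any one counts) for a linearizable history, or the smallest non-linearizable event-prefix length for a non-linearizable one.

after step 1 (op1 take() → empty): queue <>
after step 2 (op3 put(8) (pending, included)): queue <8>
after step 3 (op2 put(25)): queue <8,25>
after step 4 (op4 put(75)): queue <8,25,75>
after step 5 (op5 put(29) (pending, included)): queue <8,25,75,29>
after step 6 (op6 put(85)): queue <8,25,75,29,85>
after step 7 (op7 take() → 8): queue <25,75,29,85>

linearizable — witness: op1 → op3 → op2 → op4 → op5 → op6 → op7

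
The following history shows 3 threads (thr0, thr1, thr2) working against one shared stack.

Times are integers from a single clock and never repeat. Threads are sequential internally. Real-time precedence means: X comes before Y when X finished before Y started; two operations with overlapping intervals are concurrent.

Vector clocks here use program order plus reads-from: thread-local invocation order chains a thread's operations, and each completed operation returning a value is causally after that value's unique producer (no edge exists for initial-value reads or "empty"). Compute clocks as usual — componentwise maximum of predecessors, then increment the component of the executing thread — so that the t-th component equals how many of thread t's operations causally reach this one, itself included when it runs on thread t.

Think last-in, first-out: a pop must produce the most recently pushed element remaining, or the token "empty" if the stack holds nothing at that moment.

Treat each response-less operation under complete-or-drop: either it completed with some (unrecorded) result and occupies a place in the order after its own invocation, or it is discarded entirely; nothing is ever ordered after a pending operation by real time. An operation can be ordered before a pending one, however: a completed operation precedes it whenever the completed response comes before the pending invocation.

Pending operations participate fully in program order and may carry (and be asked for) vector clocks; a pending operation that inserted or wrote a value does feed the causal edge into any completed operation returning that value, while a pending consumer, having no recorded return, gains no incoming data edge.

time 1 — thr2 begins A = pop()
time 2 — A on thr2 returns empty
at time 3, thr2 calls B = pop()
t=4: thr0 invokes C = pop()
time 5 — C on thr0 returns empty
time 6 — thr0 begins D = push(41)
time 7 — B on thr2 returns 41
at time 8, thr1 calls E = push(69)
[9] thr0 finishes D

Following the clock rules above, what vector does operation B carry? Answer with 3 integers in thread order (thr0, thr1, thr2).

invoked at 1, A has no predecessors; its own thr2 bump gives (0, 0, 1)
invoked at 8, E has no predecessors; its own thr1 bump gives (0, 1, 0)
invoked at 4, C has no predecessors; its own thr0 bump gives (1, 0, 0)
D, invoked 6, takes VC(C)=(1, 0, 0) under max, adds 1 for thr0 → (2, 0, 0)
B, invoked 3, takes VC(A)=(0, 0, 1), VC(D)=(2, 0, 0) under max, adds 1 for thr2 → (2, 0, 2)
target: VC(B) = (2, 0, 2)

(2, 0, 2)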